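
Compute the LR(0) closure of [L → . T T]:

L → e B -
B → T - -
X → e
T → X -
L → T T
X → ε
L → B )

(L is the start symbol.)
{ [L → . T T], [T → . X -], [X → . e], [X → .] }

Start with: [L → . T T]
  [L → . T T] has the dot before T: add [T → . X -]
  [T → . X -] has the dot before X: add [X → . e], [X → .]
No further items can be added.

CLOSURE = { [L → . T T], [T → . X -], [X → . e], [X → .] }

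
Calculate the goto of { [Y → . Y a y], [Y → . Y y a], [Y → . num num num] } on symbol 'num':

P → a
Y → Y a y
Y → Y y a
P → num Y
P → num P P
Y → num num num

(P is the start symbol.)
{ [Y → num . num num] }

GOTO(I, 'num') = CLOSURE({ [A → αX.β] : [A → α.Xβ] ∈ I, X = 'num' })

Items with dot before 'num', with the dot advanced:
  [Y → . num num num] → [Y → num . num num]
Closure adds nothing (no advanced item has the dot before a non-terminal).

GOTO = { [Y → num . num num] }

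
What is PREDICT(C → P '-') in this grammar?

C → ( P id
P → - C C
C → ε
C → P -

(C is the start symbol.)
PREDICT(C → P '-') = (FIRST(RHS) \ {ε}) ∪ (FOLLOW(C) if ε ∈ FIRST(RHS), i.e. RHS ⇒* ε)
FIRST(P) = { '-' }
FIRST(P '-') = { '-' }
ε ∉ FIRST(P '-'), so FOLLOW(C) is not added.
PREDICT(C → P '-') = { '-' }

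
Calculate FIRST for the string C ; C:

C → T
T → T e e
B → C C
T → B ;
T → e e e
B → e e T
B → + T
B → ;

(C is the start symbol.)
{ '+', ';', 'e' }

FIRST sets of the non-terminals involved (from the grammar, by fixed-point iteration):
  FIRST(C) = { '+', ';', 'e' }

To compute FIRST(C ; C), process the symbols left to right:
Symbol C is a non-terminal. Add FIRST(C) \ {ε} = { '+', ';', 'e' }
C is not nullable (ε ∉ FIRST(C)), so stop here.
FIRST(C ; C) = { '+', ';', 'e' }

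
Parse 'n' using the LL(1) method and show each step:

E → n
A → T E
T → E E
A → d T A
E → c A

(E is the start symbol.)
Stack is shown with the top on the left.

Stack  Input  Action
--------------------
E $    n $    output E → n
n $    n $    match 'n'
$      $      accept

The string is accepted.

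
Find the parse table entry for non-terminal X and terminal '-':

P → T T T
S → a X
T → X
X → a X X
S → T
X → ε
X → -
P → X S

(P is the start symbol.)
To find M[X, '-'], we find productions for X where '-' is in the predict set (PREDICT(N → α) = (FIRST(α) \ {ε}) ∪ (FOLLOW(N) if α ⇒* ε)).

Relevant sets:
  FOLLOW(X) = { $, '-', 'a' }

X → a X X: PREDICT = { 'a' }
X → ε: PREDICT = { $, '-', 'a' }
  '-' is in predict set, so this production goes in M[X, '-']
X → -: PREDICT = { '-' }
  '-' is in predict set, so this production goes in M[X, '-']

M[X, '-'] = X → ε, X → -  (a multiply-defined cell — the grammar is not LL(1))

Answer: X → ε, X → -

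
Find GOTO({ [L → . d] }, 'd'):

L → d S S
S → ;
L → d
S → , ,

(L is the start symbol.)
GOTO(I, 'd') = CLOSURE({ [A → αX.β] : [A → α.Xβ] ∈ I, X = 'd' })

Items with dot before 'd', with the dot advanced:
  [L → . d] → [L → d .]
Closure adds nothing (no advanced item has the dot before a non-terminal).

GOTO = { [L → d .] }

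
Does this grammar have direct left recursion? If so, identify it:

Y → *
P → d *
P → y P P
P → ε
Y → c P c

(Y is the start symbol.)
No direct left recursion

Y → *: starts with '*'
P → d *: starts with d
P → y P P: starts with y
P → ε: starts with ε
Y → c P c: starts with c

No direct left recursion found.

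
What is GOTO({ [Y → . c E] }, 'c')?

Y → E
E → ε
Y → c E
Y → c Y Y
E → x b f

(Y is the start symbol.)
GOTO(I, 'c') = CLOSURE({ [A → αX.β] : [A → α.Xβ] ∈ I, X = 'c' })

Items with dot before 'c', with the dot advanced:
  [Y → . c E] → [Y → c . E]
Closure of the advanced items:
  [Y → c . E] has the dot before E: add [E → .], [E → . x b f]

GOTO = { [E → . x b f], [E → .], [Y → c . E] }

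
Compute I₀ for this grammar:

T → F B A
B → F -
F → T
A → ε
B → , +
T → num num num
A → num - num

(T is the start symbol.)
First, augment the grammar with T' → T
I₀ = CLOSURE({ [T' → . T] }):
  [T' → . T] has the dot before T: add [T → . F B A], [T → . num num num]
  [T → . F B A] has the dot before F: add [F → . T]
No further items can be added.

I₀ = { [F → . T], [T → . F B A], [T → . num num num], [T' → . T] }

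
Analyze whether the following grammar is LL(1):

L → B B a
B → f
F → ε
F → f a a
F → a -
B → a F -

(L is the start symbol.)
Yes, the grammar is LL(1).

Relevant sets:
  FOLLOW(F) = { '-' }

For B:
  PREDICT(B → f) = { 'f' }
  PREDICT(B → a F '-') = { 'a' }
For F:
  PREDICT(F → ε) = { '-' }
  PREDICT(F → f a a) = { 'f' }
  PREDICT(F → a '-') = { 'a' }
L has a single production, so nothing to check there.

All predict sets are disjoint. The grammar IS LL(1).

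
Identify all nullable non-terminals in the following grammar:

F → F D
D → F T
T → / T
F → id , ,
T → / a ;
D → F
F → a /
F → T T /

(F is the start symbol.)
A non-terminal is nullable if it can derive ε (the empty string): either it has an ε-production, or it has a production whose right-hand side consists entirely of nullable non-terminals.

There are no ε-productions, so no non-terminal can derive ε.
No non-terminals are nullable.

Answer: None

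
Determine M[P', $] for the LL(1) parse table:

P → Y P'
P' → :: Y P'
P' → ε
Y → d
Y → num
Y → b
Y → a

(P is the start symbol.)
P' → ε

To find M[P', $], we find productions for P' where $ is in the predict set (PREDICT(N → α) = (FIRST(α) \ {ε}) ∪ (FOLLOW(N) if α ⇒* ε)).

Relevant sets:
  FOLLOW(P') = { $ }

P' → :: Y P': PREDICT = { '::' }
P' → ε: PREDICT = { $ }
  $ is in predict set, so this production goes in M[P', $]

M[P', $] = P' → ε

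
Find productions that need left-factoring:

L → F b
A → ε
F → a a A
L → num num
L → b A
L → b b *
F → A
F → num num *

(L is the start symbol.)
Left-factoring is needed when two productions for the same non-terminal
share a common prefix on the right-hand side.

Productions for L:
  L → F b
  L → num num
  L → b A
  L → b b *
Productions for F:
  F → a a A
  F → A
  F → num num *

Found common prefix 'b' in productions for L

Answer: Yes, L has productions with common prefix 'b'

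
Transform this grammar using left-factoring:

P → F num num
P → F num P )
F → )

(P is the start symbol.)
Left-factoring transforms A → αβ₁ | αβ₂ into A → αA' and A' → β₁ | β₂
(α is the longest common prefix among the alternatives). Repeat until
no nonterminal has two alternatives with a common prefix.

Round 1: P has alternatives sharing prefix 'F num'. Introduce P': P → F num P'
  Add: P' → num
  Add: P' → P )

No remaining common prefixes — done.

Resulting grammar:
P → F num P'
P' → num
P' → P )
F → )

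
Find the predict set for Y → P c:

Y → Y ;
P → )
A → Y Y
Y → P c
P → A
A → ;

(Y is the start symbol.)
PREDICT(Y → P c) = (FIRST(RHS) \ {ε}) ∪ (FOLLOW(Y) if ε ∈ FIRST(RHS), i.e. RHS ⇒* ε)
FIRST(P) = { ')', ';' }
FIRST(P c) = { ')', ';' }
ε ∉ FIRST(P c), so FOLLOW(Y) is not added.
PREDICT(Y → P c) = { ')', ';' }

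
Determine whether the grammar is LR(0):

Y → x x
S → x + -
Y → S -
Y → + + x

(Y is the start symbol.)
Yes, the grammar is LR(0)

A grammar is LR(0) if no state in the canonical LR(0) collection has:
  - both a shift item (dot before a terminal) and a complete item (shift-reduce conflict), or
  - two or more complete items (reduce-reduce conflict; the accept item [Y' → Y .] counts as a complete item here).

Augment with Y' → Y and build the canonical LR(0) collection (I0 = CLOSURE({[Y' → . Y]}), then GOTO on every symbol after a dot until no new states appear). It has 11 states:
  I0: { [S → . x + -], [Y → . + + x], [Y → . S -], [Y → . x x], [Y' → . Y] }  — shift
  I1: { [Y → + . + x] }  — shift
  I2: { [Y → S . -] }  — shift
  I3: { [Y' → Y .] }  — accept
  I4: { [S → x . + -], [Y → x . x] }  — shift
  I5: { [S → x + . -] }  — shift
  I6: { [Y → x x .] }  — reduce
  I7: { [S → x + - .] }  — reduce
  I8: { [Y → S - .] }  — reduce
  I9: { [Y → + + . x] }  — shift
  I10: { [Y → + + x .] }  — reduce

Every state is either a pure shift/goto state or contains exactly one complete item and nothing to shift — no conflicts. The grammar is LR(0).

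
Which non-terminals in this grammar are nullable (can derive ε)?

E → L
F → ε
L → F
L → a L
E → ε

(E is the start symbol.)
A non-terminal is nullable if it can derive ε (the empty string): either it has an ε-production, or it has a production whose right-hand side consists entirely of nullable non-terminals.

ε-productions: F → ε, E → ε
So F, E are immediately nullable.
L → F: every symbol on the right is nullable, so L is nullable too.
Every non-terminal is now nullable.
Nullable = { 'E', 'F', 'L' }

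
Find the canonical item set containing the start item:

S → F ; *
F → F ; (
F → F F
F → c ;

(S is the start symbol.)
{ [F → . F ; (], [F → . F F], [F → . c ;], [S → . F ; *], [S' → . S] }

First, augment the grammar with S' → S
I₀ = CLOSURE({ [S' → . S] }):
  [S' → . S] has the dot before S: add [S → . F ; *]
  [S → . F ; *] has the dot before F: add [F → . F ; (], [F → . F F], [F → . c ;]
No further items can be added.

I₀ = { [F → . F ; (], [F → . F F], [F → . c ;], [S → . F ; *], [S' → . S] }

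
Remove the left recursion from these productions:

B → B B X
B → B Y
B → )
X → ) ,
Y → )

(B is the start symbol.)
B → ) B'
B' → B X B'
B' → Y B'
B' → ε
X → ) ,
Y → )

B is directly left-recursive. The standard transformation for
  A → A α₁ | ... | A α_m | β₁ | ... | β_n
is
  A  → β₁ A' | ... | β_n A'
  A' → α₁ A' | ... | α_m A' | ε

B → ) becomes B → ) B'
B → B B X becomes B' → B X B'
B → B Y becomes B' → Y B'
Add B' → ε

Productions for other non-terminals are unchanged:
  X → ) ,
  Y → )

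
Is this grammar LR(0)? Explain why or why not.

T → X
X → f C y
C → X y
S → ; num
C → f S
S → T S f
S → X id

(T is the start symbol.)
Augment with T' → T and build the canonical LR(0) collection (I0 = CLOSURE({[T' → . T]}), then GOTO on every symbol after a dot until no new states appear). It has 18 states:
  I0: { [T → . X], [T' → . T], [X → . f C y] }  — shift
  I1: { [T' → T .] }  — accept
  I2: { [T → X .] }  — reduce
  I3: { [C → . X y], [C → . f S], [X → . f C y], [X → f . C y] }  — shift
  I4: { [X → f C . y] }  — shift
  I5: { [C → X . y] }  — shift
  I6: { [C → . X y], [C → . f S], [C → f . S], [S → . ; num], [S → . T S f], [S → . X id], [T → . X], [X → . f C y], [X → f . C y] }  — shift
  I7: { [S → ; . num] }  — shift
  I8: { [C → f S .] }  — reduce
  I9: { [S → . ; num], [S → . T S f], [S → . X id], [S → T . S f], [T → . X], [X → . f C y] }  — shift
  I10: { [C → X . y], [S → X . id], [T → X .] }  — shift, reduce
  I11: { [S → X id .] }  — reduce
  I12: { [C → X y .] }  — reduce
  I13: { [S → T S . f] }  — shift
  I14: { [S → X . id], [T → X .] }  — shift, reduce
  I15: { [S → T S f .] }  — reduce
  I16: { [S → ; num .] }  — reduce
  I17: { [X → f C y .] }  — reduce

Conflict in state I10:
  Shift-reduce conflict between [T → X .] and [C → X . y]
So the grammar is NOT LR(0).

Answer: No. Shift-reduce conflict between [T → X .] and [C → X . y]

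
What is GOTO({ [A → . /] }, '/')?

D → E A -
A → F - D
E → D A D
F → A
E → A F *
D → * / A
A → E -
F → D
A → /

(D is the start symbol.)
{ [A → / .] }

GOTO(I, '/') = CLOSURE({ [A → αX.β] : [A → α.Xβ] ∈ I, X = '/' })

Items with dot before '/', with the dot advanced:
  [A → . /] → [A → / .]
Closure adds nothing (no advanced item has the dot before a non-terminal).

GOTO = { [A → / .] }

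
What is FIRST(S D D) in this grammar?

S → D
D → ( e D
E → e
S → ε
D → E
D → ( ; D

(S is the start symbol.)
FIRST sets of the non-terminals involved (from the grammar, by fixed-point iteration):
  FIRST(S) = { '(', 'e', ε }
  FIRST(D) = { '(', 'e' }

To compute FIRST(S D D), process the symbols left to right:
Symbol S is a non-terminal. Add FIRST(S) \ {ε} = { '(', 'e' }
S is nullable (ε ∈ FIRST(S)), continue to the next symbol.
Symbol D is a non-terminal. Add FIRST(D) \ {ε} = { '(', 'e' }
D is not nullable (ε ∉ FIRST(D)), so stop here.
FIRST(S D D) = { '(', 'e' }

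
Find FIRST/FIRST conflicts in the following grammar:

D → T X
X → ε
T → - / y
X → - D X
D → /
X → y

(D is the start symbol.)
FIRST sets of the non-terminals at (or reachable through a nullable prefix from) the front of some alternative:
  FIRST(T) = { '-' }

Productions for D:
  D → T X: FIRST = { '-' }
  D → /: FIRST = { '/' }
Productions for X:
  X → ε: FIRST = { ε }
  X → - D X: FIRST = { '-' }
  X → y: FIRST = { 'y' }
T has only one production, so no FIRST/FIRST conflict is possible there.

All alternatives of each non-terminal have pairwise disjoint FIRST sets.

Answer: No FIRST/FIRST conflicts.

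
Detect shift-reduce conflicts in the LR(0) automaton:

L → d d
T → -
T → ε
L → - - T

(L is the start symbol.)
A shift-reduce conflict occurs when an LR(0) state has both:
  - a complete (reduce) item [A → α .] (dot at the end), and
  - a shift item [B → β . c γ] (dot before a terminal).

Augment with L' → L and build the canonical LR(0) collection (I0 = CLOSURE({[L' → . L]}), then GOTO on every symbol after a dot until no new states appear). It has 8 states:
  I0: { [L → . - - T], [L → . d d], [L' → . L] }  — shift
  I1: { [L → - . - T] }  — shift
  I2: { [L' → L .] }  — accept
  I3: { [L → d . d] }  — shift
  I4: { [L → d d .] }  — reduce
  I5: { [L → - - . T], [T → . -], [T → .] }  — shift, reduce
  I6: { [T → - .] }  — reduce
  I7: { [L → - - T .] }  — reduce

I5 contains reduce item [T → .] and shift item [T → . -] — shift-reduce conflict.

Answer: Yes — I5: [T → .] vs [T → . -]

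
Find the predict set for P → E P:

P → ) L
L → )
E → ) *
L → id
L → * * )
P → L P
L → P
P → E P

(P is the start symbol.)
PREDICT(P → E P) = (FIRST(RHS) \ {ε}) ∪ (FOLLOW(P) if ε ∈ FIRST(RHS), i.e. RHS ⇒* ε)
FIRST(E) = { ')' }
FIRST(E P) = { ')' }
ε ∉ FIRST(E P), so FOLLOW(P) is not added.
PREDICT(P → E P) = { ')' }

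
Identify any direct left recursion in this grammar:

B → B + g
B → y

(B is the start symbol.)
Direct left recursion occurs when N → N α for some non-terminal N (the right-hand side begins with the left-hand side itself).

B → B + g: LEFT RECURSIVE (starts with B)
B → y: starts with y

The grammar has direct left recursion on: B.

Answer: Yes, B is left-recursive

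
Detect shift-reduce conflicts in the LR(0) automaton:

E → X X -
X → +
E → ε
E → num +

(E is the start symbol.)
Yes — I0: [E → .] vs [E → . num +]

A shift-reduce conflict occurs when an LR(0) state has both:
  - a complete (reduce) item [A → α .] (dot at the end), and
  - a shift item [B → β . c γ] (dot before a terminal).

Augment with E' → E and build the canonical LR(0) collection (I0 = CLOSURE({[E' → . E]}), then GOTO on every symbol after a dot until no new states appear). It has 8 states:
  I0: { [E → . X X -], [E → . num +], [E → .], [E' → . E], [X → . +] }  — shift, reduce
  I1: { [X → + .] }  — reduce
  I2: { [E' → E .] }  — accept
  I3: { [E → X . X -], [X → . +] }  — shift
  I4: { [E → num . +] }  — shift
  I5: { [E → num + .] }  — reduce
  I6: { [E → X X . -] }  — shift
  I7: { [E → X X - .] }  — reduce

I0 contains reduce item [E → .] and shift items [E → . num +], [X → . +] — shift-reduce conflict.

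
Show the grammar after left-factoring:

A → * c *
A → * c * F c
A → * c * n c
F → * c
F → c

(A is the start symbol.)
Left-factoring transforms A → αβ₁ | αβ₂ into A → αA' and A' → β₁ | β₂
(α is the longest common prefix among the alternatives). Repeat until
no nonterminal has two alternatives with a common prefix.

Round 1: A has alternatives sharing prefix '* c *'. Introduce A': A → * c * A'
  Add: A' → ε
  Add: A' → F c
  Add: A' → n c

No remaining common prefixes — done.

Resulting grammar:
A → * c * A'
A' → ε
A' → F c
A' → n c
F → * c
F → c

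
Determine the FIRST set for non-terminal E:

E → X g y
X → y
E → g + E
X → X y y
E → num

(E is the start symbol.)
To compute FIRST(E), examine every production with E on the left-hand side, reading each right-hand side left to right until a non-nullable symbol is reached.

FIRST sets of the other non-terminals involved (by the same procedure, iterated to a fixed point):
  FIRST(X) = { 'y' }

From E → X g y:
  - X is a non-terminal: add FIRST(X) \ {ε} = { 'y' }
    X is not nullable, so stop
From E → g + E:
  - g is a terminal: add 'g' and stop
From E → num:
  - num is a terminal: add 'num' and stop

Collecting: FIRST(E) = { 'g', 'num', 'y' }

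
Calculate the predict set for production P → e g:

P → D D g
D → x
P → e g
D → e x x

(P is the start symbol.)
PREDICT(P → e g) = (FIRST(RHS) \ {ε}) ∪ (FOLLOW(P) if ε ∈ FIRST(RHS), i.e. RHS ⇒* ε)
FIRST(e g) = { 'e' }
ε ∉ FIRST(e g), so FOLLOW(P) is not added.
PREDICT(P → e g) = { 'e' }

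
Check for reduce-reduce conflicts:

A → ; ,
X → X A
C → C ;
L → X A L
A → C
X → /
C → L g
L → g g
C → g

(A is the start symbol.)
No reduce-reduce conflicts

A reduce-reduce conflict occurs when an LR(0) state has two complete items [A → α .] and [B → β .] — both call for a reduction, and with no lookahead the parser cannot choose between them.

Augment with A' → A and build the canonical LR(0) collection (I0 = CLOSURE({[A' → . A]}), then GOTO on every symbol after a dot until no new states appear). It has 15 states:
  I0: { [A → . ; ,], [A → . C], [A' → . A], [C → . C ;], [C → . L g], [C → . g], [L → . X A L], [L → . g g], [X → . /], [X → . X A] }  — shift
  I1: { [X → / .] }  — reduce
  I2: { [A → ; . ,] }  — shift
  I3: { [A' → A .] }  — accept
  I4: { [A → C .], [C → C . ;] }  — shift, reduce
  I5: { [C → L . g] }  — shift
  I6: { [A → . ; ,], [A → . C], [C → . C ;], [C → . L g], [C → . g], [L → . X A L], [L → . g g], [L → X . A L], [X → . /], [X → . X A], [X → X . A] }  — shift
  I7: { [C → g .], [L → g . g] }  — shift, reduce
  I8: { [L → g g .] }  — reduce
  I9: { [L → . X A L], [L → . g g], [L → X A . L], [X → . /], [X → . X A], [X → X A .] }  — shift, reduce
  I10: { [L → X A L .] }  — reduce
  I11: { [L → g . g] }  — shift
  I12: { [C → L g .] }  — reduce
  I13: { [C → C ; .] }  — reduce
  I14: { [A → ; , .] }  — reduce

No state contains more than one complete item.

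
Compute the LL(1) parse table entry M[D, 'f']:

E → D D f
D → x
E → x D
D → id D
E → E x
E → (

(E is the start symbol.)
Empty (error entry)

To find M[D, 'f'], we find productions for D where 'f' is in the predict set (PREDICT(N → α) = (FIRST(α) \ {ε}) ∪ (FOLLOW(N) if α ⇒* ε)).

D → x: PREDICT = { 'x' }
D → id D: PREDICT = { 'id' }

M[D, 'f'] is empty (no production applies)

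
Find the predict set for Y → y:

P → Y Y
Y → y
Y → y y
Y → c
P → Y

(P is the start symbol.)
{ 'y' }

PREDICT(Y → y) = (FIRST(RHS) \ {ε}) ∪ (FOLLOW(Y) if ε ∈ FIRST(RHS), i.e. RHS ⇒* ε)
FIRST(y) = { 'y' }
ε ∉ FIRST(y), so FOLLOW(Y) is not added.
PREDICT(Y → y) = { 'y' }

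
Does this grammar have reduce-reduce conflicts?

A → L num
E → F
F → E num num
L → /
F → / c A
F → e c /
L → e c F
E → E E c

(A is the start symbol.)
Yes — I8: [E → F .] vs [L → e c F .]

A reduce-reduce conflict occurs when an LR(0) state has two complete items [A → α .] and [B → β .] — both call for a reduction, and with no lookahead the parser cannot choose between them.

Augment with A' → A and build the canonical LR(0) collection (I0 = CLOSURE({[A' → . A]}), then GOTO on every symbol after a dot until no new states appear). It has 20 states:
  I0: { [A → . L num], [A' → . A], [L → . /], [L → . e c F] }  — shift
  I1: { [L → / .] }  — reduce
  I2: { [A' → A .] }  — accept
  I3: { [A → L . num] }  — shift
  I4: { [L → e . c F] }  — shift
  I5: { [E → . E E c], [E → . F], [F → . / c A], [F → . E num num], [F → . e c /], [L → e c . F] }  — shift
  I6: { [F → / . c A] }  — shift
  I7: { [E → . E E c], [E → . F], [E → E . E c], [F → . / c A], [F → . E num num], [F → . e c /], [F → E . num num] }  — shift
  I8: { [E → F .], [L → e c F .] }  — 2 reduces
  I9: { [F → e . c /] }  — shift
  I10: { [F → e c . /] }  — shift
  I11: { [F → e c / .] }  — reduce
  I12: { [E → . E E c], [E → . F], [E → E . E c], [E → E E . c], [F → . / c A], [F → . E num num], [F → . e c /], [F → E . num num] }  — shift
  I13: { [E → F .] }  — reduce
  I14: { [F → E num . num] }  — shift
  I15: { [F → E num num .] }  — reduce
  I16: { [E → E E c .] }  — reduce
  I17: { [A → . L num], [F → / c . A], [L → . /], [L → . e c F] }  — shift
  I18: { [F → / c A .] }  — reduce
  I19: { [A → L num .] }  — reduce

I8 contains complete items [E → F .], [L → e c F .] — reduce-reduce conflict.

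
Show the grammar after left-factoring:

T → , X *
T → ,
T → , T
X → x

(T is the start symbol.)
T → , T'
T' → X *
T' → ε
T' → T
X → x

Left-factoring transforms A → αβ₁ | αβ₂ into A → αA' and A' → β₁ | β₂
(α is the longest common prefix among the alternatives). Repeat until
no nonterminal has two alternatives with a common prefix.

Round 1: T has alternatives sharing prefix ','. Introduce T': T → , T'
  Add: T' → X *
  Add: T' → ε
  Add: T' → T

No remaining common prefixes — done.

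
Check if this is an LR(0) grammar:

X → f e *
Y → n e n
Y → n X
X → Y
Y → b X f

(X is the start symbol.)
Yes, the grammar is LR(0)

Augment with X' → X and build the canonical LR(0) collection (I0 = CLOSURE({[X' → . X]}), then GOTO on every symbol after a dot until no new states appear). It has 13 states:
  I0: { [X → . Y], [X → . f e *], [X' → . X], [Y → . b X f], [Y → . n X], [Y → . n e n] }  — shift
  I1: { [X' → X .] }  — accept
  I2: { [X → Y .] }  — reduce
  I3: { [X → . Y], [X → . f e *], [Y → . b X f], [Y → . n X], [Y → . n e n], [Y → b . X f] }  — shift
  I4: { [X → f . e *] }  — shift
  I5: { [X → . Y], [X → . f e *], [Y → . b X f], [Y → . n X], [Y → . n e n], [Y → n . X], [Y → n . e n] }  — shift
  I6: { [Y → n X .] }  — reduce
  I7: { [Y → n e . n] }  — shift
  I8: { [Y → n e n .] }  — reduce
  I9: { [X → f e . *] }  — shift
  I10: { [X → f e * .] }  — reduce
  I11: { [Y → b X . f] }  — shift
  I12: { [Y → b X f .] }  — reduce

Every state is either a pure shift/goto state or contains exactly one complete item and nothing to shift — no conflicts. The grammar is LR(0).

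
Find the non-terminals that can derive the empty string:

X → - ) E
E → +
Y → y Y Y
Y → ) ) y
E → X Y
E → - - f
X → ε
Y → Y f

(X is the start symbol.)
{ 'X' }

A non-terminal is nullable if it can derive ε (the empty string): either it has an ε-production, or it has a production whose right-hand side consists entirely of nullable non-terminals.

ε-productions: X → ε
So X is immediately nullable.
No further non-terminal can be added: every production for the remaining non-terminals contains a terminal or a non-nullable non-terminal.
Nullable = { 'X' }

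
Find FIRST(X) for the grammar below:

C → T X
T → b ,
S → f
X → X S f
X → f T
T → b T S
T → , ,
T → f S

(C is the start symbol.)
{ 'f' }

To compute FIRST(X), examine every production with X on the left-hand side, reading each right-hand side left to right until a non-nullable symbol is reached.

From X → X S f:
  - X is the symbol being defined: contributes nothing new
    X is not nullable, so stop
From X → f T:
  - f is a terminal: add 'f' and stop

Collecting: FIRST(X) = { 'f' }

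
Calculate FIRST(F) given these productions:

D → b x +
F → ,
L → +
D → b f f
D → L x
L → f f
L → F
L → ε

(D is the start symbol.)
{ ',' }

To compute FIRST(F), examine every production with F on the left-hand side, reading each right-hand side left to right until a non-nullable symbol is reached.

From F → ,:
  - ',' is a terminal: add ',' and stop

Collecting: FIRST(F) = { ',' }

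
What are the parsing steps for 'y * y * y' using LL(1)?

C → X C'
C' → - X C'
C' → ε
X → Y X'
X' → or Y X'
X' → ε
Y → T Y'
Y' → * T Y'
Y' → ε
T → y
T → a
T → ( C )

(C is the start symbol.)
Stack is shown with the top on the left.

Stack           Input        Action
-----------------------------------
C $             y * y * y $  output C → X C'
X C' $          y * y * y $  output X → Y X'
Y X' C' $       y * y * y $  output Y → T Y'
T Y' X' C' $    y * y * y $  output T → y
y Y' X' C' $    y * y * y $  match 'y'
Y' X' C' $      * y * y $    output Y' → * T Y'
* T Y' X' C' $  * y * y $    match '*'
T Y' X' C' $    y * y $      output T → y
y Y' X' C' $    y * y $      match 'y'
Y' X' C' $      * y $        output Y' → * T Y'
* T Y' X' C' $  * y $        match '*'
T Y' X' C' $    y $          output T → y
y Y' X' C' $    y $          match 'y'
Y' X' C' $      $            output Y' → ε
X' C' $         $            output X' → ε
C' $            $            output C' → ε
$               $            accept

The string is accepted.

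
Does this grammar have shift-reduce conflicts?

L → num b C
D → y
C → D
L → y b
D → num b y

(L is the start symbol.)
A shift-reduce conflict occurs when an LR(0) state has both:
  - a complete (reduce) item [A → α .] (dot at the end), and
  - a shift item [B → β . c γ] (dot before a terminal).

Augment with L' → L and build the canonical LR(0) collection (I0 = CLOSURE({[L' → . L]}), then GOTO on every symbol after a dot until no new states appear). It has 12 states:
  I0: { [L → . num b C], [L → . y b], [L' → . L] }  — shift
  I1: { [L' → L .] }  — accept
  I2: { [L → num . b C] }  — shift
  I3: { [L → y . b] }  — shift
  I4: { [L → y b .] }  — reduce
  I5: { [C → . D], [D → . num b y], [D → . y], [L → num b . C] }  — shift
  I6: { [L → num b C .] }  — reduce
  I7: { [C → D .] }  — reduce
  I8: { [D → num . b y] }  — shift
  I9: { [D → y .] }  — reduce
  I10: { [D → num b . y] }  — shift
  I11: { [D → num b y .] }  — reduce

No state contains both a complete item and a shift item.

Answer: No shift-reduce conflicts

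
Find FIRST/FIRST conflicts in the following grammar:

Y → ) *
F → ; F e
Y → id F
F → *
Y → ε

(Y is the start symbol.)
No FIRST/FIRST conflicts.

A FIRST/FIRST conflict occurs when two productions N → α and N → β for the same non-terminal have FIRST(α) ∩ FIRST(β) ≠ ∅ (with ε ∈ FIRST of a nullable right-hand side, so two nullable alternatives also conflict).

Productions for Y:
  Y → ) *: FIRST = { ')' }
  Y → id F: FIRST = { 'id' }
  Y → ε: FIRST = { ε }
Productions for F:
  F → ; F e: FIRST = { ';' }
  F → *: FIRST = { '*' }

All alternatives of each non-terminal have pairwise disjoint FIRST sets.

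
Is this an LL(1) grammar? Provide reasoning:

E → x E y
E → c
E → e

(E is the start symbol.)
A grammar is LL(1) if for each non-terminal N with multiple productions, the predict sets of those productions are pairwise disjoint, where PREDICT(N → α) = (FIRST(α) \ {ε}) ∪ (FOLLOW(N) if α ⇒* ε).

For E:
  PREDICT(E → x E y) = { 'x' }
  PREDICT(E → c) = { 'c' }
  PREDICT(E → e) = { 'e' }

All predict sets are disjoint. The grammar IS LL(1).

Answer: Yes, the grammar is LL(1).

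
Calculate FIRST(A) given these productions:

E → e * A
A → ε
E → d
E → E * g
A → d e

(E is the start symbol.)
To compute FIRST(A), examine every production with A on the left-hand side, reading each right-hand side left to right until a non-nullable symbol is reached.

From A → ε:
  - ε-production, so ε ∈ FIRST(A)
From A → d e:
  - d is a terminal: add 'd' and stop

Collecting: FIRST(A) = { 'd', ε }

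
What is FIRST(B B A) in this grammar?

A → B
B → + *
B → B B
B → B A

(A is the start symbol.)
{ '+' }

FIRST sets of the non-terminals involved (from the grammar, by fixed-point iteration):
  FIRST(B) = { '+' }

To compute FIRST(B B A), process the symbols left to right:
Symbol B is a non-terminal. Add FIRST(B) \ {ε} = { '+' }
B is not nullable (ε ∉ FIRST(B)), so stop here.
FIRST(B B A) = { '+' }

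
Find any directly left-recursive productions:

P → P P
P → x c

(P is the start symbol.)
P → P P: LEFT RECURSIVE (starts with P)
P → x c: starts with x

The grammar has direct left recursion on: P.

Answer: Yes, P is left-recursive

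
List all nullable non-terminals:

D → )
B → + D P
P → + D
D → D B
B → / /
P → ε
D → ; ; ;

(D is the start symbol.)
A non-terminal is nullable if it can derive ε (the empty string): either it has an ε-production, or it has a production whose right-hand side consists entirely of nullable non-terminals.

ε-productions: P → ε
So P is immediately nullable.
No further non-terminal can be added: every production for the remaining non-terminals contains a terminal or a non-nullable non-terminal.
Nullable = { 'P' }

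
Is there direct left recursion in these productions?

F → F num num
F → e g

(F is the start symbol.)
Yes, F is left-recursive

F → F num num: LEFT RECURSIVE (starts with F)
F → e g: starts with e

The grammar has direct left recursion on: F.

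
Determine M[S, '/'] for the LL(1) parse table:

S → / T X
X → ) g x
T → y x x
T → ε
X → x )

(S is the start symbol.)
To find M[S, '/'], we find productions for S where '/' is in the predict set (PREDICT(N → α) = (FIRST(α) \ {ε}) ∪ (FOLLOW(N) if α ⇒* ε)).

S → / T X: PREDICT = { '/' }
  '/' is in predict set, so this production goes in M[S, '/']

M[S, '/'] = S → / T X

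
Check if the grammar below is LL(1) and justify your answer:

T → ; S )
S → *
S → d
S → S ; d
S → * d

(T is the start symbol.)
Relevant sets:
  FIRST(S) = { '*', 'd' }

For S:
  PREDICT(S → '*') = { '*' }
  PREDICT(S → d) = { 'd' }
  PREDICT(S → S ';' d) = { '*', 'd' }
  PREDICT(S → '*' d) = { '*' }
T has a single production, so nothing to check there.

Conflict found: Predict set conflict for S: { '*' }
The grammar is NOT LL(1).

Answer: No. Predict set conflict for S: { '*' }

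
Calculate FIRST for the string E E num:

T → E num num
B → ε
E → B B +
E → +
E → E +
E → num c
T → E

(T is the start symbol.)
{ '+', 'num' }

FIRST sets of the non-terminals involved (from the grammar, by fixed-point iteration):
  FIRST(E) = { '+', 'num' }

To compute FIRST(E E num), process the symbols left to right:
Symbol E is a non-terminal. Add FIRST(E) \ {ε} = { '+', 'num' }
E is not nullable (ε ∉ FIRST(E)), so stop here.
FIRST(E E num) = { '+', 'num' }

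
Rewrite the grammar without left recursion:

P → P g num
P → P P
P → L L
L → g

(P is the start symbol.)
P → L L P'
P' → g num P'
P' → P P'
P' → ε
L → g

P is directly left-recursive. The standard transformation for
  A → A α₁ | ... | A α_m | β₁ | ... | β_n
is
  A  → β₁ A' | ... | β_n A'
  A' → α₁ A' | ... | α_m A' | ε

P → L L becomes P → L L P'
P → P g num becomes P' → g num P'
P → P P becomes P' → P P'
Add P' → ε

Productions for other non-terminals are unchanged:
  L → g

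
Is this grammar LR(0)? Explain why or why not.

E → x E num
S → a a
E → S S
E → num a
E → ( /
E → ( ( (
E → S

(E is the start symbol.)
No. Shift-reduce conflict between [E → S .] and [S → . a a]

A grammar is LR(0) if no state in the canonical LR(0) collection has:
  - both a shift item (dot before a terminal) and a complete item (shift-reduce conflict), or
  - two or more complete items (reduce-reduce conflict; the accept item [E' → E .] counts as a complete item here).

Augment with E' → E and build the canonical LR(0) collection (I0 = CLOSURE({[E' → . E]}), then GOTO on every symbol after a dot until no new states appear). It has 15 states:
  I0: { [E → . ( ( (], [E → . ( /], [E → . S S], [E → . S], [E → . num a], [E → . x E num], [E' → . E], [S → . a a] }  — shift
  I1: { [E → ( . ( (], [E → ( . /] }  — shift
  I2: { [E' → E .] }  — accept
  I3: { [E → S . S], [E → S .], [S → . a a] }  — shift, reduce
  I4: { [S → a . a] }  — shift
  I5: { [E → num . a] }  — shift
  I6: { [E → . ( ( (], [E → . ( /], [E → . S S], [E → . S], [E → . num a], [E → . x E num], [E → x . E num], [S → . a a] }  — shift
  I7: { [E → x E . num] }  — shift
  I8: { [E → x E num .] }  — reduce
  I9: { [E → num a .] }  — reduce
  I10: { [S → a a .] }  — reduce
  I11: { [E → S S .] }  — reduce
  I12: { [E → ( ( . (] }  — shift
  I13: { [E → ( / .] }  — reduce
  I14: { [E → ( ( ( .] }  — reduce

Conflict in state I3:
  Shift-reduce conflict between [E → S .] and [S → . a a]
So the grammar is NOT LR(0).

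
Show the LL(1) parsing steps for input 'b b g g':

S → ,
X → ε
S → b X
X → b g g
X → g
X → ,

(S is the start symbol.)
LL(1) parsing maintains a stack (initially the start symbol over $) and the input. At each step: if the stack top is a terminal, match it against the current input token; if it is a non-terminal N, replace it with the RHS of M[N, lookahead] (the unique production whose predict set contains the lookahead).

Stack is shown with the top on the left.

Stack    Input      Action
--------------------------
S $      b b g g $  output S → b X
b X $    b b g g $  match 'b'
X $      b g g $    output X → b g g
b g g $  b g g $    match 'b'
g g $    g g $      match 'g'
g $      g $        match 'g'
$        $          accept

The string is accepted.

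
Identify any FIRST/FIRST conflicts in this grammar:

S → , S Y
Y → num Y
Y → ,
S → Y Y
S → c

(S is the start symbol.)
A FIRST/FIRST conflict occurs when two productions N → α and N → β for the same non-terminal have FIRST(α) ∩ FIRST(β) ≠ ∅ (with ε ∈ FIRST of a nullable right-hand side, so two nullable alternatives also conflict).

FIRST sets of the non-terminals at (or reachable through a nullable prefix from) the front of some alternative:
  FIRST(Y) = { ',', 'num' }

Productions for S:
  S → , S Y: FIRST = { ',' }
  S → Y Y: FIRST = { ',', 'num' }
  S → c: FIRST = { 'c' }
Productions for Y:
  Y → num Y: FIRST = { 'num' }
  Y → ,: FIRST = { ',' }

Conflict for S: S → , S Y and S → Y Y
  Overlap: { ',' }

Answer: Yes. S → ',' S Y / S → Y Y on { ',' }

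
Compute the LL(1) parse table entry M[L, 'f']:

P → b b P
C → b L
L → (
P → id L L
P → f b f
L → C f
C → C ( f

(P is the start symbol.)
Empty (error entry)

To find M[L, 'f'], we find productions for L where 'f' is in the predict set (PREDICT(N → α) = (FIRST(α) \ {ε}) ∪ (FOLLOW(N) if α ⇒* ε)).

Relevant sets:
  FIRST(C) = { 'b' }

L → (: PREDICT = { '(' }
L → C f: PREDICT = { 'b' }

M[L, 'f'] is empty (no production applies)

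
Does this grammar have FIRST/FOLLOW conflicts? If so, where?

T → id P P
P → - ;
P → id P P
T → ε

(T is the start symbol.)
No FIRST/FOLLOW conflicts.

A FIRST/FOLLOW conflict occurs when a non-terminal N has a nullable alternative N → β (β ⇒* ε) and another alternative N → α with FIRST(α) ∩ FOLLOW(N) ≠ ∅: on such a lookahead the parser cannot decide between expanding α and letting N vanish via β.

Nullable non-terminals: T.

T: nullable alternative(s) T → ε; FOLLOW(T) = { $ }
  T → id P P: FIRST \ {ε} = { 'id' } — disjoint from FOLLOW(T)
  T → ε: FIRST \ {ε} = { } — this is the only nullable alternative, skip

P has no nullable alternative, so no FIRST/FOLLOW check is needed there.

No FIRST/FOLLOW conflicts found.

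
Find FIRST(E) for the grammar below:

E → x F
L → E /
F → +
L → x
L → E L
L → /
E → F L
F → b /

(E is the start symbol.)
To compute FIRST(E), examine every production with E on the left-hand side, reading each right-hand side left to right until a non-nullable symbol is reached.

FIRST sets of the other non-terminals involved (by the same procedure, iterated to a fixed point):
  FIRST(F) = { '+', 'b' }

From E → x F:
  - x is a terminal: add 'x' and stop
From E → F L:
  - F is a non-terminal: add FIRST(F) \ {ε} = { '+', 'b' }
    F is not nullable, so stop

Collecting: FIRST(E) = { '+', 'b', 'x' }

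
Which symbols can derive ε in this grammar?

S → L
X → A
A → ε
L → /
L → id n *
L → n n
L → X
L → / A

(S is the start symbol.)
ε-productions: A → ε
So A is immediately nullable.
X → A: every symbol on the right is nullable, so X is nullable too.
L → X: every symbol on the right is nullable, so L is nullable too.
S → L: every symbol on the right is nullable, so S is nullable too.
Every non-terminal is now nullable.
Nullable = { 'A', 'L', 'S', 'X' }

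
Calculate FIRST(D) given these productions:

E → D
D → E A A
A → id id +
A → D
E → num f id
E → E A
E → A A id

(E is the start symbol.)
{ 'id', 'num' }

To compute FIRST(D), examine every production with D on the left-hand side, reading each right-hand side left to right until a non-nullable symbol is reached.

FIRST sets of the other non-terminals involved (by the same procedure, iterated to a fixed point):
  FIRST(E) = { 'id', 'num' }

From D → E A A:
  - E is a non-terminal: add FIRST(E) \ {ε} = { 'id', 'num' }
    E is not nullable, so stop

Collecting: FIRST(D) = { 'id', 'num' }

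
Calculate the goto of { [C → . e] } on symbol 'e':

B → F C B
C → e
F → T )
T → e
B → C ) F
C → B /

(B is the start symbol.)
GOTO(I, 'e') = CLOSURE({ [A → αX.β] : [A → α.Xβ] ∈ I, X = 'e' })

Items with dot before 'e', with the dot advanced:
  [C → . e] → [C → e .]
Closure adds nothing (no advanced item has the dot before a non-terminal).

GOTO = { [C → e .] }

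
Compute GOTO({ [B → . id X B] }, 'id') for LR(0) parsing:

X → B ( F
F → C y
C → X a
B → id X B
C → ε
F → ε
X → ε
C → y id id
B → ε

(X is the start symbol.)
GOTO(I, 'id') = CLOSURE({ [A → αX.β] : [A → α.Xβ] ∈ I, X = 'id' })

Items with dot before 'id', with the dot advanced:
  [B → . id X B] → [B → id . X B]
Closure of the advanced items:
  [B → id . X B] has the dot before X: add [X → . B ( F], [X → .]
  [X → . B ( F] has the dot before B: add [B → . id X B], [B → .]

GOTO = { [B → . id X B], [B → .], [B → id . X B], [X → . B ( F], [X → .] }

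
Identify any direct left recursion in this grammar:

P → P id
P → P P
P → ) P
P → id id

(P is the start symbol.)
Direct left recursion occurs when N → N α for some non-terminal N (the right-hand side begins with the left-hand side itself).

P → P id: LEFT RECURSIVE (starts with P)
P → P P: LEFT RECURSIVE (starts with P)
P → ) P: starts with ')'
P → id id: starts with id

The grammar has direct left recursion on: P.

Answer: Yes, P is left-recursive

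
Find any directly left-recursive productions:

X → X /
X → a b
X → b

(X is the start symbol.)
Direct left recursion occurs when N → N α for some non-terminal N (the right-hand side begins with the left-hand side itself).

X → X /: LEFT RECURSIVE (starts with X)
X → a b: starts with a
X → b: starts with b

The grammar has direct left recursion on: X.

Answer: Yes, X is left-recursive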